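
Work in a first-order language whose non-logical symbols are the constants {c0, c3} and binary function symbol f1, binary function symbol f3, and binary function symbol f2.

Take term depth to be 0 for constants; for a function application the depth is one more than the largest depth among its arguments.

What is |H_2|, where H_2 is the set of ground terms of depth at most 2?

Count level by level. With function symbols f1/2, f3/2, f2/2, the terms of depth ≤ k are the 2 constants together with each function applied to depth-≤(k−1) tuples, so N_k = 2 + N_{k-1}^2 + N_{k-1}^2 + N_{k-1}^2.
N_0 = 2
N_1 = 2 + 2^2 + 2^2 + 2^2 = 14
N_2 = 2 + 14^2 + 14^2 + 14^2 = 590

590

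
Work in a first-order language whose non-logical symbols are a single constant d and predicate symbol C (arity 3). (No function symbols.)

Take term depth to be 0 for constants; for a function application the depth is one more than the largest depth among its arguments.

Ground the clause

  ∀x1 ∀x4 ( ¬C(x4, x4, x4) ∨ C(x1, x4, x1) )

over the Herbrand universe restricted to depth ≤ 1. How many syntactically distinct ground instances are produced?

Ground terms of depth ≤ 1:
  With no function symbols every ground term is a constant, so there is exactly 1 ground term at every depth bound.
  N_0 = 1
  N_1 = 1
So there is exactly 1 ground term available for substitution.
The body mentions every one of the 2 quantified variables; since ground terms form a free algebra, no two substitutions collapse to the same formula.
Number of ground instances = 1^2 = 1.

1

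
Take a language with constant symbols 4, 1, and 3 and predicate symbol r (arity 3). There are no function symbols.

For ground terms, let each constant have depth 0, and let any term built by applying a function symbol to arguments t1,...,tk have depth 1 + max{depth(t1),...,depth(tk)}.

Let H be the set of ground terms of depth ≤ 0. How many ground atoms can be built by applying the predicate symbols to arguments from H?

27

First count ground terms of depth ≤ 0.
With no function symbols every ground term is a constant, so there are exactly 3 ground terms at every depth bound.
N_0 = 3
So |H| = 3.
A ground atom is a predicate applied to a tuple of terms from H, so the count is the sum over predicates of |H|^arity:
  r: 3^3 = 27
Total ground atoms: 27.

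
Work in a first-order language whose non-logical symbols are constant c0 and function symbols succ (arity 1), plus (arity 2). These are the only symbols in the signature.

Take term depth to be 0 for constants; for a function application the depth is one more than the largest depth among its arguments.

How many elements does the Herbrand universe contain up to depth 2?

13

Let N_k count ground terms of depth at most k. Each non-constant term of depth ≤ k is some function symbol applied to depth-≤(k−1) arguments, giving N_k = 1 + N_{k-1} + N_{k-1}^2.
N_0 = 1
N_1 = 1 + 1 + 1^2 = 3
N_2 = 1 + 3 + 3^2 = 13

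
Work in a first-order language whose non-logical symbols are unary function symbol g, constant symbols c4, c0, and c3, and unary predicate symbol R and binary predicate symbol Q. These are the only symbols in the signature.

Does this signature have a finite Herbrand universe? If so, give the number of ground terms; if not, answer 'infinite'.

infinite

The signature has at least one function symbol (g, arity 1) and at least one constant (c4).
Iterating g gives infinitely many distinct ground terms: c4, g(c4), g(g(c4)), ...
So the Herbrand universe is infinite.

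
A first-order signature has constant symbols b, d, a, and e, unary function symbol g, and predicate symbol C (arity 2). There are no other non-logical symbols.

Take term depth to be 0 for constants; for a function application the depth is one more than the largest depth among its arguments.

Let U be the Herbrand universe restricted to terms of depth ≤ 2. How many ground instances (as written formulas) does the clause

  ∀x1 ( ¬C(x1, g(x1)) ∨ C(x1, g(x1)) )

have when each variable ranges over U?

12

Ground terms of depth ≤ 2:
  Let N_k count ground terms of depth at most k. Each non-constant term of depth ≤ k is some function symbol applied to depth-≤(k−1) arguments, giving N_k = 4 + N_{k-1}.
  N_0 = 4
  N_1 = 4 + 4 = 8
  N_2 = 4 + 8 = 12
  Explicitly: b, d, a, e, g(b), g(d), g(a), g(e), g(g(b)), g(g(d)), g(g(a)), g(g(e)).
So there are 12 ground terms available for substitution.
The body mentions the single quantified variable x1; since ground terms form a free algebra, no two substitutions collapse to the same formula.
Number of ground instances = 12.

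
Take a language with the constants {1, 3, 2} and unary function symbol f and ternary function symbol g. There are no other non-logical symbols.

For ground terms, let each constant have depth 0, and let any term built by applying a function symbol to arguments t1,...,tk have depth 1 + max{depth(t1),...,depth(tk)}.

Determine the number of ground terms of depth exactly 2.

Let N_k = |{terms of depth ≤ k}|. Then N_0 = 3 and N_k = 3 + N_{k-1} + N_{k-1}^3 for k ≥ 1 (one summand per function symbol, arity giving the exponent).
N_0 = 3
N_1 = 3 + 3 + 3^3 = 33
N_2 = 3 + 33 + 33^3 = 35973
Terms of depth exactly 2: N_2 − N_1 = 35973 − 33 = 35940.

35940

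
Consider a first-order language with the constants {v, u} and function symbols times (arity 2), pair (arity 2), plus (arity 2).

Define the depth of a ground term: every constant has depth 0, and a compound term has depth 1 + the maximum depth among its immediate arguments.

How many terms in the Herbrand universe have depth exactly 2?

576

Let N_k count ground terms of depth at most k. Each non-constant term of depth ≤ k is some function symbol applied to depth-≤(k−1) arguments, giving N_k = 2 + N_{k-1}^2 + N_{k-1}^2 + N_{k-1}^2.
N_0 = 2
N_1 = 2 + 2^2 + 2^2 + 2^2 = 14
N_2 = 2 + 14^2 + 14^2 + 14^2 = 590
Terms of depth exactly 2: N_2 − N_1 = 590 − 14 = 576.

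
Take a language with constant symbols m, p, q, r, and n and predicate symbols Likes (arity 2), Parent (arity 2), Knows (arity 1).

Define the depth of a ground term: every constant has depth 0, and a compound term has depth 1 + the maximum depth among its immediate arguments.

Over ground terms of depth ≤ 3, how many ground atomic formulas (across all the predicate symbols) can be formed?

First count ground terms of depth ≤ 3.
With no function symbols every ground term is a constant, so there are exactly 5 ground terms at every depth bound.
N_0 = 5
N_1 = 5
N_2 = 5
N_3 = 5
Explicitly: m, p, q, r, n.
So |H| = 5.
For each predicate symbol, the number of ground atoms is |H| raised to its arity; summing:
  Likes: 5^2 = 25;  Parent: 5^2 = 25;  Knows: 5
Total ground atoms: 25 + 25 + 5 = 55.

55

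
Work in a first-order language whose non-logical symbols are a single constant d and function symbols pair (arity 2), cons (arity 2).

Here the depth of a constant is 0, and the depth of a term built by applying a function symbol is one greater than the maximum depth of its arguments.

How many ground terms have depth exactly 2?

16

Let N_k count ground terms of depth at most k. Each non-constant term of depth ≤ k is some function symbol applied to depth-≤(k−1) arguments, giving N_k = 1 + N_{k-1}^2 + N_{k-1}^2.
N_0 = 1
N_1 = 1 + 1^2 + 1^2 = 3
N_2 = 1 + 3^2 + 3^2 = 19
Terms of depth exactly 2: N_2 − N_1 = 19 − 3 = 16.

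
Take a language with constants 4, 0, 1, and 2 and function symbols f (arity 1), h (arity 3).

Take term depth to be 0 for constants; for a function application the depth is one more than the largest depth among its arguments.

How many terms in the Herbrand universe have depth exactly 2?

Write N_k for the number of ground terms of depth ≤ k. A term of depth ≤ k is either a constant or a function symbol applied to arguments of depth ≤ k−1, so N_k = 4 + N_{k-1} + N_{k-1}^3.
N_0 = 4
N_1 = 4 + 4 + 4^3 = 72
N_2 = 4 + 72 + 72^3 = 373324
Terms of depth exactly 2: N_2 − N_1 = 373324 − 72 = 373252.

373252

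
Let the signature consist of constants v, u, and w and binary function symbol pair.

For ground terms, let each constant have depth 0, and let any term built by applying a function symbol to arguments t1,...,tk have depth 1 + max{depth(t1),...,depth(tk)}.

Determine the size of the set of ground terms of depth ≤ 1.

12

Let N_k count ground terms of depth at most k. Each non-constant term of depth ≤ k is some function symbol applied to depth-≤(k−1) arguments, giving N_k = 3 + N_{k-1}^2.
N_0 = 3
N_1 = 3 + 3^2 = 12
Explicitly: v, u, w, pair(v, v), pair(v, u), pair(v, w), pair(u, v), pair(u, u), pair(u, w), pair(w, v), pair(w, u), pair(w, w).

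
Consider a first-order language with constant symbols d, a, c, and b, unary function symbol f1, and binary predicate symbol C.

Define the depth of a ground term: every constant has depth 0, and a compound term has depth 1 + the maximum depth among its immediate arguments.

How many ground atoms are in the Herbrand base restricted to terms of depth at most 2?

144

First count ground terms of depth ≤ 2.
Write N_k for the number of ground terms of depth ≤ k. A term of depth ≤ k is either a constant or a function symbol applied to arguments of depth ≤ k−1, so N_k = 4 + N_{k-1}.
N_0 = 4
N_1 = 4 + 4 = 8
N_2 = 4 + 8 = 12
So |H| = 12.
A ground atom is a predicate applied to a tuple of terms from H, so the count is the sum over predicates of |H|^arity:
  C: 12^2 = 144
Total ground atoms: 144.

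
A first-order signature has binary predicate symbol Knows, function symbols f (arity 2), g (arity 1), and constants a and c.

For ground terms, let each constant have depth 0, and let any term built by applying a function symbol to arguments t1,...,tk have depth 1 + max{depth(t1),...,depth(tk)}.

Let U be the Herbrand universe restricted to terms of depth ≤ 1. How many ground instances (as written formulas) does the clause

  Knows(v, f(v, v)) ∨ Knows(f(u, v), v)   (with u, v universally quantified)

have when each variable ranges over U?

64

Ground terms of depth ≤ 1:
  Write N_k for the number of ground terms of depth ≤ k. A term of depth ≤ k is either a constant or a function symbol applied to arguments of depth ≤ k−1, so N_k = 2 + N_{k-1}^2 + N_{k-1}.
  N_0 = 2
  N_1 = 2 + 2^2 + 2 = 8
  Explicitly: a, c, f(a, a), f(a, c), f(c, a), f(c, c), g(a), g(c).
So there are 8 ground terms available for substitution.
The body mentions every one of the 2 quantified variables; since ground terms form a free algebra, no two substitutions collapse to the same formula.
Number of ground instances = 8^2 = 64.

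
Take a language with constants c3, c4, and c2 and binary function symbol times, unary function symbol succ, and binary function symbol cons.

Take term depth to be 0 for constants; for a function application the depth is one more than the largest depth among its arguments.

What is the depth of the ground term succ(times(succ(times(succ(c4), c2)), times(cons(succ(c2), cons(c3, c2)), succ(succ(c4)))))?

depth(succ(c4)) = 1 + depth(c4) = 1 + 0 = 1
depth(times(succ(c4), c2)) = 1 + max(1, 0) = 2
depth(succ(times(succ(c4), c2))) = 1 + depth(times(succ(c4), c2)) = 1 + 2 = 3
depth(succ(c2)) = 1 + depth(c2) = 1 + 0 = 1
depth(cons(c3, c2)) = 1 + max(0, 0) = 1
depth(cons(succ(c2), cons(c3, c2))) = 1 + max(1, 1) = 2
depth(succ(succ(c4))) = 1 + depth(succ(c4)) = 1 + 1 = 2
depth(times(cons(succ(c2), cons(c3, c2)), succ(succ(c4)))) = 1 + max(2, 2) = 3
depth(times(succ(times(succ(c4), c2)), times(cons(succ(c2), cons(c3, c2)), succ(succ(c4))))) = 1 + max(3, 3) = 4
depth(succ(times(succ(times(succ(c4), c2)), times(cons(succ(c2), cons(c3, c2)), succ(succ(c4)))))) = 1 + depth(times(succ(times(succ(c4), c2)), times(cons(succ(c2), cons(c3, c2)), succ(succ(c4))))) = 1 + 4 = 5

5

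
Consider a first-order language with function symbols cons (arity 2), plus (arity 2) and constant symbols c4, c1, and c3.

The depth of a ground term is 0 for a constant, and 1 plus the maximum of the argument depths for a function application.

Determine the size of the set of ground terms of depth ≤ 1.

21

If N_k denotes the number of depth-≤k ground terms, the 3 constants give N_0 = 3, and each function symbol of arity r contributes N_{k-1}^r new terms at level k: N_k = 3 + N_{k-1}^2 + N_{k-1}^2.
N_0 = 3
N_1 = 3 + 3^2 + 3^2 = 21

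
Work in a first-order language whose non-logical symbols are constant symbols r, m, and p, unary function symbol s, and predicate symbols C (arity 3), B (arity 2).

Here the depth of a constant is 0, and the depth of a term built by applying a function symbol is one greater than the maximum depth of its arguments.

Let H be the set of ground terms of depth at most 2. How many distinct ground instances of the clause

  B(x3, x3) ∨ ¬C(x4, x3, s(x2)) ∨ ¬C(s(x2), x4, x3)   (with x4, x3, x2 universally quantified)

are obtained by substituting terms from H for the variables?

Ground terms of depth ≤ 2:
  Let N_k count ground terms of depth at most k. Each non-constant term of depth ≤ k is some function symbol applied to depth-≤(k−1) arguments, giving N_k = 3 + N_{k-1}.
  N_0 = 3
  N_1 = 3 + 3 = 6
  N_2 = 3 + 6 = 9
So there are 9 ground terms available for substitution.
The body mentions every one of the 3 quantified variables; since ground terms form a free algebra, no two substitutions collapse to the same formula.
Number of ground instances = 9^3 = 729.

729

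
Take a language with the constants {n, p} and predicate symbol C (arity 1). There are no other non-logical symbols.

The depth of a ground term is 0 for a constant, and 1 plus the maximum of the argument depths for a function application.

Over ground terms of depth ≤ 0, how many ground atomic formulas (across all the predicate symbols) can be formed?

2

First count ground terms of depth ≤ 0.
With no function symbols every ground term is a constant, so there are exactly 2 ground terms at every depth bound.
N_0 = 2
Explicitly: n, p.
So |H| = 2.
Each predicate of arity r yields |H|^r ground atoms (one per choice of an r-tuple from H):
  C: 2
Total ground atoms: 2.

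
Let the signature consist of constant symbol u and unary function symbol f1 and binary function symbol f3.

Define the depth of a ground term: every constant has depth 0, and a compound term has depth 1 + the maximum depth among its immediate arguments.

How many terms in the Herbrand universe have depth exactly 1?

Count level by level. With function symbols f1/1, f3/2, the terms of depth ≤ k are the 1 constant together with each function applied to depth-≤(k−1) tuples, so N_k = 1 + N_{k-1} + N_{k-1}^2.
N_0 = 1
N_1 = 1 + 1 + 1^2 = 3
Terms of depth exactly 1: N_1 − N_0 = 3 − 1 = 2.

2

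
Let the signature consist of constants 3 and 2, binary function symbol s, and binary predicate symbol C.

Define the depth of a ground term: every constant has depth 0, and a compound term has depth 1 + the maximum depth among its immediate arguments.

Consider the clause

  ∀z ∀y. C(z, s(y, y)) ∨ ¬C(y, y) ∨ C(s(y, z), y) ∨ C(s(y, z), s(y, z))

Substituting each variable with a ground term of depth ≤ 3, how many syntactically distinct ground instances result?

2090916

Ground terms of depth ≤ 3:
  Let N_k = |{terms of depth ≤ k}|. Then N_0 = 2 and N_k = 2 + N_{k-1}^2 for k ≥ 1 (one summand per function symbol, arity giving the exponent).
  N_0 = 2
  N_1 = 2 + 2^2 = 6
  N_2 = 2 + 6^2 = 38
  N_3 = 2 + 38^2 = 1446
So there are 1446 ground terms available for substitution.
The clause has 2 distinct variables (z, y), each appearing in the body. In the free term algebra distinct substitutions yield syntactically distinct ground instances.
Number of ground instances = 1446^2 = 2090916.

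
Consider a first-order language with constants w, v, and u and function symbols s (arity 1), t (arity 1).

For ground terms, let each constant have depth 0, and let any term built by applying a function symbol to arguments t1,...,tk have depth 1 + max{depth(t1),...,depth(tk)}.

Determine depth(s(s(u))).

depth(s(u)) = 1 + depth(u) = 1 + 0 = 1
depth(s(s(u))) = 1 + depth(s(u)) = 1 + 1 = 2

2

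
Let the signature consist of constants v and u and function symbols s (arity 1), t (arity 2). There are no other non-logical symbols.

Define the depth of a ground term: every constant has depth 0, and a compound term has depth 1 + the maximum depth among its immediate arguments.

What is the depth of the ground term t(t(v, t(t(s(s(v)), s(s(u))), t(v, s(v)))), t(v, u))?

depth(s(v)) = 1 + depth(v) = 1 + 0 = 1
depth(s(s(v))) = 1 + depth(s(v)) = 1 + 1 = 2
depth(s(u)) = 1 + depth(u) = 1 + 0 = 1
depth(s(s(u))) = 1 + depth(s(u)) = 1 + 1 = 2
depth(t(s(s(v)), s(s(u)))) = 1 + max(2, 2) = 3
depth(t(v, s(v))) = 1 + max(0, 1) = 2
depth(t(t(s(s(v)), s(s(u))), t(v, s(v)))) = 1 + max(3, 2) = 4
depth(t(v, t(t(s(s(v)), s(s(u))), t(v, s(v))))) = 1 + max(0, 4) = 5
depth(t(v, u)) = 1 + max(0, 0) = 1
depth(t(t(v, t(t(s(s(v)), s(s(u))), t(v, s(v)))), t(v, u))) = 1 + max(5, 1) = 6

6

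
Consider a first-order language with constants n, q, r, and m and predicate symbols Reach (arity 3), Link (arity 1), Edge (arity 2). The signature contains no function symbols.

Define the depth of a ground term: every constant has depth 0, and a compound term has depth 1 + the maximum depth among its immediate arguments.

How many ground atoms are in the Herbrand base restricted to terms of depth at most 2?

84

First count ground terms of depth ≤ 2.
With no function symbols every ground term is a constant, so there are exactly 4 ground terms at every depth bound.
N_0 = 4
N_1 = 4
N_2 = 4
So |H| = 4.
Ground atoms are formed by filling each argument slot of a predicate with a term from H, so an r-ary predicate gives |H|^r atoms:
  Reach: 4^3 = 64;  Link: 4;  Edge: 4^2 = 16
Total ground atoms: 64 + 4 + 16 = 84.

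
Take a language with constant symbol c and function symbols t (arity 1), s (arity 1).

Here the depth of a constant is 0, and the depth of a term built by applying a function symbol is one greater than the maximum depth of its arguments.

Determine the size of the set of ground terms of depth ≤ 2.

7

Let N_k = |{terms of depth ≤ k}|. Then N_0 = 1 and N_k = 1 + N_{k-1} + N_{k-1} for k ≥ 1 (one summand per function symbol, arity giving the exponent).
N_0 = 1
N_1 = 1 + 1 + 1 = 3
N_2 = 1 + 3 + 3 = 7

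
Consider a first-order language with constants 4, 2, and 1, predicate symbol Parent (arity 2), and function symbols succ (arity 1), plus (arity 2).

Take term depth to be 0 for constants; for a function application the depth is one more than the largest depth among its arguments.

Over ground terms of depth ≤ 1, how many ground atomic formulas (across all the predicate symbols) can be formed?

First count ground terms of depth ≤ 1.
Let N_k = |{terms of depth ≤ k}|. Then N_0 = 3 and N_k = 3 + N_{k-1} + N_{k-1}^2 for k ≥ 1 (one summand per function symbol, arity giving the exponent).
N_0 = 3
N_1 = 3 + 3 + 3^2 = 15
So |H| = 15.
For each predicate symbol, the number of ground atoms is |H| raised to its arity; summing:
  Parent: 15^2 = 225
Total ground atoms: 225.

225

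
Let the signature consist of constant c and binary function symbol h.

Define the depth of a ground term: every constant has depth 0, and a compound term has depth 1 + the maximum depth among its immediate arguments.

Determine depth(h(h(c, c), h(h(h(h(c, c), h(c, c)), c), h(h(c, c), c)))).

5

depth(h(c, c)) = 1 + max(0, 0) = 1
depth(h(h(c, c), h(c, c))) = 1 + max(1, 1) = 2
depth(h(h(h(c, c), h(c, c)), c)) = 1 + max(2, 0) = 3
depth(h(h(c, c), c)) = 1 + max(1, 0) = 2
depth(h(h(h(h(c, c), h(c, c)), c), h(h(c, c), c))) = 1 + max(3, 2) = 4
depth(h(h(c, c), h(h(h(h(c, c), h(c, c)), c), h(h(c, c), c)))) = 1 + max(1, 4) = 5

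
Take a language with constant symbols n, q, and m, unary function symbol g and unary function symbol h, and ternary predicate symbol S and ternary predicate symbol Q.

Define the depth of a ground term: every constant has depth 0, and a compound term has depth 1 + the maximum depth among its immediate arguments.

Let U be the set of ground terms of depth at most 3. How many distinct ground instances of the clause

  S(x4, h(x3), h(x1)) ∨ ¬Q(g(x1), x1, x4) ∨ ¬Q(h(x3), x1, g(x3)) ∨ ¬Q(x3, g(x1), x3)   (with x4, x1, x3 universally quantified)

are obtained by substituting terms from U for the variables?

Ground terms of depth ≤ 3:
  Let N_k count ground terms of depth at most k. Each non-constant term of depth ≤ k is some function symbol applied to depth-≤(k−1) arguments, giving N_k = 3 + N_{k-1} + N_{k-1}.
  N_0 = 3
  N_1 = 3 + 3 + 3 = 9
  N_2 = 3 + 9 + 9 = 21
  N_3 = 3 + 21 + 21 = 45
So there are 45 ground terms available for substitution.
The clause has 3 distinct variables (x4, x1, x3), each appearing in the body. In the free term algebra distinct substitutions yield syntactically distinct ground instances.
Number of ground instances = 45^3 = 91125.

91125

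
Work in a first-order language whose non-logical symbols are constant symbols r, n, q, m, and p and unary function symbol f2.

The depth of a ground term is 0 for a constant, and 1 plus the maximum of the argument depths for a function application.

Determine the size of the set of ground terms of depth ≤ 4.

25

Let N_k = |{terms of depth ≤ k}|. Then N_0 = 5 and N_k = 5 + N_{k-1} for k ≥ 1 (one summand per function symbol, arity giving the exponent).
N_0 = 5
N_1 = 5 + 5 = 10
N_2 = 5 + 10 = 15
N_3 = 5 + 15 = 20
N_4 = 5 + 20 = 25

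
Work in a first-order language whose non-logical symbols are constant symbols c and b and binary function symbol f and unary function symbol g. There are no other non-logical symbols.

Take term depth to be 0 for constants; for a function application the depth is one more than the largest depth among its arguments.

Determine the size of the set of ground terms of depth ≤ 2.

74

Count level by level. With function symbols f/2, g/1, the terms of depth ≤ k are the 2 constants together with each function applied to depth-≤(k−1) tuples, so N_k = 2 + N_{k-1}^2 + N_{k-1}.
N_0 = 2
N_1 = 2 + 2^2 + 2 = 8
N_2 = 2 + 8^2 + 8 = 74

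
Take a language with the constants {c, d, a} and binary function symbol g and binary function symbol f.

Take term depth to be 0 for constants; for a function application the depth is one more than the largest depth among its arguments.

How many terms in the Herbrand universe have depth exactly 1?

Count level by level. With function symbols g/2, f/2, the terms of depth ≤ k are the 3 constants together with each function applied to depth-≤(k−1) tuples, so N_k = 3 + N_{k-1}^2 + N_{k-1}^2.
N_0 = 3
N_1 = 3 + 3^2 + 3^2 = 21
Terms of depth exactly 1: N_1 − N_0 = 21 − 3 = 18.

18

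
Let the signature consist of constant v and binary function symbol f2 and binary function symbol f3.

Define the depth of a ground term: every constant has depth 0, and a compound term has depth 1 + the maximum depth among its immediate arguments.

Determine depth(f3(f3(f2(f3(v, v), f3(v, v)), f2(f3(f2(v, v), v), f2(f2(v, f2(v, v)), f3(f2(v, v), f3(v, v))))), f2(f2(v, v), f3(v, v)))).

6

depth(f3(v, v)) = 1 + max(0, 0) = 1
depth(f2(f3(v, v), f3(v, v))) = 1 + max(1, 1) = 2
depth(f2(v, v)) = 1 + max(0, 0) = 1
depth(f3(f2(v, v), v)) = 1 + max(1, 0) = 2
depth(f2(v, f2(v, v))) = 1 + max(0, 1) = 2
depth(f3(f2(v, v), f3(v, v))) = 1 + max(1, 1) = 2
depth(f2(f2(v, f2(v, v)), f3(f2(v, v), f3(v, v)))) = 1 + max(2, 2) = 3
depth(f2(f3(f2(v, v), v), f2(f2(v, f2(v, v)), f3(f2(v, v), f3(v, v))))) = 1 + max(2, 3) = 4
depth(f3(f2(f3(v, v), f3(v, v)), f2(f3(f2(v, v), v), f2(f2(v, f2(v, v)), f3(f2(v, v), f3(v, v)))))) = 1 + max(2, 4) = 5
depth(f2(f2(v, v), f3(v, v))) = 1 + max(1, 1) = 2
depth(f3(f3(f2(f3(v, v), f3(v, v)), f2(f3(f2(v, v), v), f2(f2(v, f2(v, v)), f3(f2(v, v), f3(v, v))))), f2(f2(v, v), f3(v, v)))) = 1 + max(5, 2) = 6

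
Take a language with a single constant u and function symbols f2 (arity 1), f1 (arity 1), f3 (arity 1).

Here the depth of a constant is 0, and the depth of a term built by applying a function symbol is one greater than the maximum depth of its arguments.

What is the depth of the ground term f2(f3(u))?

depth(f3(u)) = 1 + depth(u) = 1 + 0 = 1
depth(f2(f3(u))) = 1 + depth(f3(u)) = 1 + 1 = 2

2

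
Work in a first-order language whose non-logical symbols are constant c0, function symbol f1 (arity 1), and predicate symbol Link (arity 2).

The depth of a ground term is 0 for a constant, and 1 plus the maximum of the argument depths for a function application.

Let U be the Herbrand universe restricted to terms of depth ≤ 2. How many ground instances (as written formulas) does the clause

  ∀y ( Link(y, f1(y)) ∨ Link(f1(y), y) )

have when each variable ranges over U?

3

Ground terms of depth ≤ 2:
  If N_k denotes the number of depth-≤k ground terms, the 1 constant gives N_0 = 1, and each function symbol of arity r contributes N_{k-1}^r new terms at level k: N_k = 1 + N_{k-1}.
  N_0 = 1
  N_1 = 1 + 1 = 2
  N_2 = 1 + 2 = 3
  Explicitly: c0, f1(c0), f1(f1(c0)).
So there are 3 ground terms available for substitution.
The clause has 1 distinct variable (y), which appears in the body. In the free term algebra distinct substitutions yield syntactically distinct ground instances.
Number of ground instances = 3.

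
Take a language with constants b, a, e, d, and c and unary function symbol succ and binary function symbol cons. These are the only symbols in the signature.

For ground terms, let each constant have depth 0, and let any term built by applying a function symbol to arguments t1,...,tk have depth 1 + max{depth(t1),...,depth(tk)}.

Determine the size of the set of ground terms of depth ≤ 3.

Let N_k = |{terms of depth ≤ k}|. Then N_0 = 5 and N_k = 5 + N_{k-1} + N_{k-1}^2 for k ≥ 1 (one summand per function symbol, arity giving the exponent).
N_0 = 5
N_1 = 5 + 5 + 5^2 = 35
N_2 = 5 + 35 + 35^2 = 1265
N_3 = 5 + 1265 + 1265^2 = 1601495

1601495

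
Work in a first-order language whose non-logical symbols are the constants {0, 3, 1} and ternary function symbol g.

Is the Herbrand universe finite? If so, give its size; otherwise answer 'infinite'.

infinite

The signature has at least one function symbol (g, arity 3) and at least one constant (0).
Iterating g gives infinitely many distinct ground terms: 0, g(0, 0, 0), g(g(0, 0, 0), g(0, 0, 0), g(0, 0, 0)), ...
So the Herbrand universe is infinite.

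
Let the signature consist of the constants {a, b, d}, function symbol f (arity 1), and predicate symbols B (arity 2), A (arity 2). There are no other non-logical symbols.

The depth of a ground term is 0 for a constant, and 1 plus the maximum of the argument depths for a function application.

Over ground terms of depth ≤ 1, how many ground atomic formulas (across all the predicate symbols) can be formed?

72

First count ground terms of depth ≤ 1.
Let N_k count ground terms of depth at most k. Each non-constant term of depth ≤ k is some function symbol applied to depth-≤(k−1) arguments, giving N_k = 3 + N_{k-1}.
N_0 = 3
N_1 = 3 + 3 = 6
Explicitly: a, b, d, f(a), f(b), f(d).
So |H| = 6.
Ground atoms are formed by filling each argument slot of a predicate with a term from H, so an r-ary predicate gives |H|^r atoms:
  B: 6^2 = 36;  A: 6^2 = 36
Total ground atoms: 36 + 36 = 72.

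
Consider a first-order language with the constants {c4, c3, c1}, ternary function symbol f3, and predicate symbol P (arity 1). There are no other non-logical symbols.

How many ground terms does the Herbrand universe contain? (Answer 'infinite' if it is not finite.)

The signature has at least one function symbol (f3, arity 3) and at least one constant (c4).
Iterating f3 gives infinitely many distinct ground terms: c4, f3(c4, c4, c4), f3(f3(c4, c4, c4), f3(c4, c4, c4), f3(c4, c4, c4)), ...
So the Herbrand universe is infinite.

infinite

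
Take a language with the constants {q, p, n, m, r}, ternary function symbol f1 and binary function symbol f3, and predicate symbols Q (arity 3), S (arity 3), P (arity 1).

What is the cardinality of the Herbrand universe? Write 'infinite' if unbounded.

The signature has at least one function symbol (f1, arity 3) and at least one constant (q).
Iterating f1 gives infinitely many distinct ground terms: q, f1(q, q, q), f1(f1(q, q, q), f1(q, q, q), f1(q, q, q)), ...
So the Herbrand universe is infinite.

infinite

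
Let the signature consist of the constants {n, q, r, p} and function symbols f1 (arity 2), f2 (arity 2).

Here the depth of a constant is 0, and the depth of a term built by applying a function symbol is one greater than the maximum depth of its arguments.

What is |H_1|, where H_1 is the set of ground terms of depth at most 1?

36

Let N_k count ground terms of depth at most k. Each non-constant term of depth ≤ k is some function symbol applied to depth-≤(k−1) arguments, giving N_k = 4 + N_{k-1}^2 + N_{k-1}^2.
N_0 = 4
N_1 = 4 + 4^2 + 4^2 = 36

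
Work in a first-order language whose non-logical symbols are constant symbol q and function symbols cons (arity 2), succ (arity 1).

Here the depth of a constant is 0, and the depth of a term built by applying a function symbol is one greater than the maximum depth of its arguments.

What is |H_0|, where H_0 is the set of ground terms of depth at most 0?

Count level by level. With function symbols cons/2, succ/1, the terms of depth ≤ k are the 1 constant together with each function applied to depth-≤(k−1) tuples, so N_k = 1 + N_{k-1}^2 + N_{k-1}.
N_0 = 1
Explicitly: q.

1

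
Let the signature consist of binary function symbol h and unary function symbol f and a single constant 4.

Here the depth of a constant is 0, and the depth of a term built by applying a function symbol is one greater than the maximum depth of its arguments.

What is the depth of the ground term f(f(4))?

depth(f(4)) = 1 + depth(4) = 1 + 0 = 1
depth(f(f(4))) = 1 + depth(f(4)) = 1 + 1 = 2

2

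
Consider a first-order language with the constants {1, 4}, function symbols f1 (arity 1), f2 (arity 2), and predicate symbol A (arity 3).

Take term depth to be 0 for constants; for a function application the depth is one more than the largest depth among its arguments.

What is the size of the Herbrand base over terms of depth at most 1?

First count ground terms of depth ≤ 1.
Write N_k for the number of ground terms of depth ≤ k. A term of depth ≤ k is either a constant or a function symbol applied to arguments of depth ≤ k−1, so N_k = 2 + N_{k-1} + N_{k-1}^2.
N_0 = 2
N_1 = 2 + 2 + 2^2 = 8
Explicitly: 1, 4, f1(1), f1(4), f2(1, 1), f2(1, 4), f2(4, 1), f2(4, 4).
So |H| = 8.
A ground atom is a predicate applied to a tuple of terms from H, so the count is the sum over predicates of |H|^arity:
  A: 8^3 = 512
Total ground atoms: 512.

512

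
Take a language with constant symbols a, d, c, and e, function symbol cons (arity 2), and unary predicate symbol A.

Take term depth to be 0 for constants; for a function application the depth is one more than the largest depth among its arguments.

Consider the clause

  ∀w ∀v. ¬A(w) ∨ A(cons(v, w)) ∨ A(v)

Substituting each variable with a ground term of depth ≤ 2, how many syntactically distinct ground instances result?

Ground terms of depth ≤ 2:
  Let N_k = |{terms of depth ≤ k}|. Then N_0 = 4 and N_k = 4 + N_{k-1}^2 for k ≥ 1 (one summand per function symbol, arity giving the exponent).
  N_0 = 4
  N_1 = 4 + 4^2 = 20
  N_2 = 4 + 20^2 = 404
So there are 404 ground terms available for substitution.
The body mentions every one of the 2 quantified variables; since ground terms form a free algebra, no two substitutions collapse to the same formula.
Number of ground instances = 404^2 = 163216.

163216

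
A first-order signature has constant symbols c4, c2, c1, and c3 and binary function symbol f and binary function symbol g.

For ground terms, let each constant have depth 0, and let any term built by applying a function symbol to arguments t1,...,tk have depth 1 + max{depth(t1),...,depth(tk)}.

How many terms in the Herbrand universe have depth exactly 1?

32

Let N_k = |{terms of depth ≤ k}|. Then N_0 = 4 and N_k = 4 + N_{k-1}^2 + N_{k-1}^2 for k ≥ 1 (one summand per function symbol, arity giving the exponent).
N_0 = 4
N_1 = 4 + 4^2 + 4^2 = 36
Terms of depth exactly 1: N_1 − N_0 = 36 − 4 = 32.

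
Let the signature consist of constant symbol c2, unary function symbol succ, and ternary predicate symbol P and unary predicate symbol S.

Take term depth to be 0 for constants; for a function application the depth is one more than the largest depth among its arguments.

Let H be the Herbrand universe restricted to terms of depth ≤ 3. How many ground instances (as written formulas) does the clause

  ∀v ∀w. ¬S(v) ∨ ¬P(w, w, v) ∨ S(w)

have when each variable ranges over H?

Ground terms of depth ≤ 3:
  If N_k denotes the number of depth-≤k ground terms, the 1 constant gives N_0 = 1, and each function symbol of arity r contributes N_{k-1}^r new terms at level k: N_k = 1 + N_{k-1}.
  N_0 = 1
  N_1 = 1 + 1 = 2
  N_2 = 1 + 2 = 3
  N_3 = 1 + 3 = 4
  Explicitly: c2, succ(c2), succ(succ(c2)), succ(succ(succ(c2))).
So there are 4 ground terms available for substitution.
There are 2 variables to instantiate (v, w), each occurring in at least one literal, so different choices give different ground instances.
Number of ground instances = 4^2 = 16.

16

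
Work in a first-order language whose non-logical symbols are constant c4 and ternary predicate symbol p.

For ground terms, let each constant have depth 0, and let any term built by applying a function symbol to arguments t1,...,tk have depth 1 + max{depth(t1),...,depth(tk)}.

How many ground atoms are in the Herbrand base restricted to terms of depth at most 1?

First count ground terms of depth ≤ 1.
With no function symbols every ground term is a constant, so there is exactly 1 ground term at every depth bound.
N_0 = 1
N_1 = 1
So |H| = 1.
Each predicate of arity r yields |H|^r ground atoms (one per choice of an r-tuple from H):
  p: 1^3 = 1
Total ground atoms: 1.

1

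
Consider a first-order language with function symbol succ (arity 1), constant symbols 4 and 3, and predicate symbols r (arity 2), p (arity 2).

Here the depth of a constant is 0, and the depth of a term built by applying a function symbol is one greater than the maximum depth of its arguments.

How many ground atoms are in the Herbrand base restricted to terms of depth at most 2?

First count ground terms of depth ≤ 2.
Count level by level. With function symbols succ/1, the terms of depth ≤ k are the 2 constants together with each function applied to depth-≤(k−1) tuples, so N_k = 2 + N_{k-1}.
N_0 = 2
N_1 = 2 + 2 = 4
N_2 = 2 + 4 = 6
Explicitly: 4, 3, succ(4), succ(3), succ(succ(4)), succ(succ(3)).
So |H| = 6.
Ground atoms are formed by filling each argument slot of a predicate with a term from H, so an r-ary predicate gives |H|^r atoms:
  r: 6^2 = 36;  p: 6^2 = 36
Total ground atoms: 36 + 36 = 72.

72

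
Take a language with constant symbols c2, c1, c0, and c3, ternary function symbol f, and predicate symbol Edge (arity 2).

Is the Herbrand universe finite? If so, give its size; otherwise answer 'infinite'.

infinite

The signature has at least one function symbol (f, arity 3) and at least one constant (c2).
Iterating f gives infinitely many distinct ground terms: c2, f(c2, c2, c2), f(f(c2, c2, c2), f(c2, c2, c2), f(c2, c2, c2)), ...
So the Herbrand universe is infinite.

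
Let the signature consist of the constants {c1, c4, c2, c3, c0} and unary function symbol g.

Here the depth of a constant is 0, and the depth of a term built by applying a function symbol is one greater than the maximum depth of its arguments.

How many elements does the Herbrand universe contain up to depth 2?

15

Let N_k = |{terms of depth ≤ k}|. Then N_0 = 5 and N_k = 5 + N_{k-1} for k ≥ 1 (one summand per function symbol, arity giving the exponent).
N_0 = 5
N_1 = 5 + 5 = 10
N_2 = 5 + 10 = 15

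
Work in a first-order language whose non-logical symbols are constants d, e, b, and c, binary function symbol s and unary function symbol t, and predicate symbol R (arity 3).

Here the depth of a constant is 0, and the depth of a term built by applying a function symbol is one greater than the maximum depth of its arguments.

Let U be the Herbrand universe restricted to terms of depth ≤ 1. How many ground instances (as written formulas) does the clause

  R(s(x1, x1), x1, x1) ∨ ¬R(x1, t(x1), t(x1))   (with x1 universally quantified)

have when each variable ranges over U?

24

Ground terms of depth ≤ 1:
  Let N_k count ground terms of depth at most k. Each non-constant term of depth ≤ k is some function symbol applied to depth-≤(k−1) arguments, giving N_k = 4 + N_{k-1}^2 + N_{k-1}.
  N_0 = 4
  N_1 = 4 + 4^2 + 4 = 24
So there are 24 ground terms available for substitution.
There is 1 variable to instantiate (x1),  occurring in at least one literal, so different choices give different ground instances.
Number of ground instances = 24.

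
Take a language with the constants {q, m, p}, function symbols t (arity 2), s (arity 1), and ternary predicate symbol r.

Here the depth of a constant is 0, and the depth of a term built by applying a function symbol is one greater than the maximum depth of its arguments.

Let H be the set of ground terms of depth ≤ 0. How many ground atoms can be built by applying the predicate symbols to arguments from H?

First count ground terms of depth ≤ 0.
Let N_k count ground terms of depth at most k. Each non-constant term of depth ≤ k is some function symbol applied to depth-≤(k−1) arguments, giving N_k = 3 + N_{k-1}^2 + N_{k-1}.
N_0 = 3
So |H| = 3.
For each predicate symbol, the number of ground atoms is |H| raised to its arity; summing:
  r: 3^3 = 27
Total ground atoms: 27.

27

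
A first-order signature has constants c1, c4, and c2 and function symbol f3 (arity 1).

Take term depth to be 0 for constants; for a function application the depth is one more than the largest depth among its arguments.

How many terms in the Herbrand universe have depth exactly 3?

3

Let N_k = |{terms of depth ≤ k}|. Then N_0 = 3 and N_k = 3 + N_{k-1} for k ≥ 1 (one summand per function symbol, arity giving the exponent).
N_0 = 3
N_1 = 3 + 3 = 6
N_2 = 3 + 6 = 9
N_3 = 3 + 9 = 12
Terms of depth exactly 3: N_3 − N_2 = 12 − 9 = 3.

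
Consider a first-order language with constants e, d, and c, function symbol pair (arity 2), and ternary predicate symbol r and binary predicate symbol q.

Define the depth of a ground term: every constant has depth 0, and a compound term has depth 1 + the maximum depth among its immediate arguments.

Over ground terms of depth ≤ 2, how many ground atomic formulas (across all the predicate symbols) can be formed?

First count ground terms of depth ≤ 2.
Let N_k count ground terms of depth at most k. Each non-constant term of depth ≤ k is some function symbol applied to depth-≤(k−1) arguments, giving N_k = 3 + N_{k-1}^2.
N_0 = 3
N_1 = 3 + 3^2 = 12
N_2 = 3 + 12^2 = 147
So |H| = 147.
For each predicate symbol, the number of ground atoms is |H| raised to its arity; summing:
  r: 147^3 = 3176523;  q: 147^2 = 21609
Total ground atoms: 3176523 + 21609 = 3198132.

3198132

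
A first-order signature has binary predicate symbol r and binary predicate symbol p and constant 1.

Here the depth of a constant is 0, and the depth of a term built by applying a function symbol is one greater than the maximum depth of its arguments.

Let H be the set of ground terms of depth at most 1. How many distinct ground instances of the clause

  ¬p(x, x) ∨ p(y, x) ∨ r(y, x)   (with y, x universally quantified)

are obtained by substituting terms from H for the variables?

1

Ground terms of depth ≤ 1:
  With no function symbols every ground term is a constant, so there is exactly 1 ground term at every depth bound.
  N_0 = 1
  N_1 = 1
So there is exactly 1 ground term available for substitution.
The clause has 2 distinct variables (y, x), each appearing in the body. In the free term algebra distinct substitutions yield syntactically distinct ground instances.
Number of ground instances = 1^2 = 1.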